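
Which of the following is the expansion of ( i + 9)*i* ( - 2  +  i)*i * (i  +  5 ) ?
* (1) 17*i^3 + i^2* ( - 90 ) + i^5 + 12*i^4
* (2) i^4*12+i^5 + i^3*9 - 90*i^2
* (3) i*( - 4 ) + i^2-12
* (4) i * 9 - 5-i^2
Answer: 1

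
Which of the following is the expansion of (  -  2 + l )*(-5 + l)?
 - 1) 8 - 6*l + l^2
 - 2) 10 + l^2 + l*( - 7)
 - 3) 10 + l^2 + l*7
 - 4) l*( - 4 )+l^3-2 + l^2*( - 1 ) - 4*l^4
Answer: 2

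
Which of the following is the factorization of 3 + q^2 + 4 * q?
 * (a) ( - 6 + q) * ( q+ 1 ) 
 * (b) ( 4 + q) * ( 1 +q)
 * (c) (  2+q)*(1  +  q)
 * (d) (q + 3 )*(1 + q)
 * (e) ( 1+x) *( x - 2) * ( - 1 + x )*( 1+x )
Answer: d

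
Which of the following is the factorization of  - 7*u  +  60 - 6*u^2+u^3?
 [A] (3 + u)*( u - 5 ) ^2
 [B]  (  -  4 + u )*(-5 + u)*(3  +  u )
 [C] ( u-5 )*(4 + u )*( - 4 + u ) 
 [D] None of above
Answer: B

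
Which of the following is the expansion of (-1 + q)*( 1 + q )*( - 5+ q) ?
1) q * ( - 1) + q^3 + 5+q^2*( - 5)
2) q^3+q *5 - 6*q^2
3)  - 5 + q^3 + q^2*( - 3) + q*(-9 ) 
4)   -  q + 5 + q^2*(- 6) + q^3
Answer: 1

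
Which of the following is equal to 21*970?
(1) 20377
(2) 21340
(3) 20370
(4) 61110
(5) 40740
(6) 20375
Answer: 3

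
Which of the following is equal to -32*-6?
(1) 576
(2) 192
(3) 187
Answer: 2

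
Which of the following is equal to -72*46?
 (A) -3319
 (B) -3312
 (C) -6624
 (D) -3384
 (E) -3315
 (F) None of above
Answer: B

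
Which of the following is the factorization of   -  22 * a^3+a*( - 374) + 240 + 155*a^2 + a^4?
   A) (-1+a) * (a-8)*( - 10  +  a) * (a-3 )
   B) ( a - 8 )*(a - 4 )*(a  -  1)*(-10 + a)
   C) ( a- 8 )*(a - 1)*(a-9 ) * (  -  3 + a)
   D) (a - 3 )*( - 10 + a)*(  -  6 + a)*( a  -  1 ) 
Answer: A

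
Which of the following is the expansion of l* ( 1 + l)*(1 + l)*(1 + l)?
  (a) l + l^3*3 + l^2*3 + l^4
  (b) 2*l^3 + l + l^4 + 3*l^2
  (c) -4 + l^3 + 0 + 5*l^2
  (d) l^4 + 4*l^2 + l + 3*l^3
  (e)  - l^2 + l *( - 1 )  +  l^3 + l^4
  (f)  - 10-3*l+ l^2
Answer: a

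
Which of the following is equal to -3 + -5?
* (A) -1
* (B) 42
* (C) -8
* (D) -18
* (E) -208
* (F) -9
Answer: C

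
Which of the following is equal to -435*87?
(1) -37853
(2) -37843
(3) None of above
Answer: 3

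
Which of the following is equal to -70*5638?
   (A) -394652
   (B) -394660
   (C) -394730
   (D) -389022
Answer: B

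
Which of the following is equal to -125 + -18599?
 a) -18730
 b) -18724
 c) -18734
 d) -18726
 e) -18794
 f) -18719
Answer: b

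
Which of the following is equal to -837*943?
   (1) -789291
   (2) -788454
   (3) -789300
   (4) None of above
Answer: 1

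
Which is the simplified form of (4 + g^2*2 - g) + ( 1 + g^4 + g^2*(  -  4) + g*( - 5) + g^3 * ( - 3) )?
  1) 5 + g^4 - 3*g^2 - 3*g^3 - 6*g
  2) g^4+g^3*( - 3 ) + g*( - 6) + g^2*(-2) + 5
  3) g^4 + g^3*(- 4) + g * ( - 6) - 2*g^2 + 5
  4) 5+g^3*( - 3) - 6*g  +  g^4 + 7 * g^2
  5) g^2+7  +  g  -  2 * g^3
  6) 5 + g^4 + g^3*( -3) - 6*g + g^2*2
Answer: 2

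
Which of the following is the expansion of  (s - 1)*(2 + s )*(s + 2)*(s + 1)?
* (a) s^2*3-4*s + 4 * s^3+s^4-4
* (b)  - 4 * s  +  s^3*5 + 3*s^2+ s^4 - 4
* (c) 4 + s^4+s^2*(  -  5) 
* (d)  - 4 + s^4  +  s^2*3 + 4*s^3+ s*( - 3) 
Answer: a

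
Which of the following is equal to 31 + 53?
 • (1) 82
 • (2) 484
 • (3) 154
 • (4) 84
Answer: 4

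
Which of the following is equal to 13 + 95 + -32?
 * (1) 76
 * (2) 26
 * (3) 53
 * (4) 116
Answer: 1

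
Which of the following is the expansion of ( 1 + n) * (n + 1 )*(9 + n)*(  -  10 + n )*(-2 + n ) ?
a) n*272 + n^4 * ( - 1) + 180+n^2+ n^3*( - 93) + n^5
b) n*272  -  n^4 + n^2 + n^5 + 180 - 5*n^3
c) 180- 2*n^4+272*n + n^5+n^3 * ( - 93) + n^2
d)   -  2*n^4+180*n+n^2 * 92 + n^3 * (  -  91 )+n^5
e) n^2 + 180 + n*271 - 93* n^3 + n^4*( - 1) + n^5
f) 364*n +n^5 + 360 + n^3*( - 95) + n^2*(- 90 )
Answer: a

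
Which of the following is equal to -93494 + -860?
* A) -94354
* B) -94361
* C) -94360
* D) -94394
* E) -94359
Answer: A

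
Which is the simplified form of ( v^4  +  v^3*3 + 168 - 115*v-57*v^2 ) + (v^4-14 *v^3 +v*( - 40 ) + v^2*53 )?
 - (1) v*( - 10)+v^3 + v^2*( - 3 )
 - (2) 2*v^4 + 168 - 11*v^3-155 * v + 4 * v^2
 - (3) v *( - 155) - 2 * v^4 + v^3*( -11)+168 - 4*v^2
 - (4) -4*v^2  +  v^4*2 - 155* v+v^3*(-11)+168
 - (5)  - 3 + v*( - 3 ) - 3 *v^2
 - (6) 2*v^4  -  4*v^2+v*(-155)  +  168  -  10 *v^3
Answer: 4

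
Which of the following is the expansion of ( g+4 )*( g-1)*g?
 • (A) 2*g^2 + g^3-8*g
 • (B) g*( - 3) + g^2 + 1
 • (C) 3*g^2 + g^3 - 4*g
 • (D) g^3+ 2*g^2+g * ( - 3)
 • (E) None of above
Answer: C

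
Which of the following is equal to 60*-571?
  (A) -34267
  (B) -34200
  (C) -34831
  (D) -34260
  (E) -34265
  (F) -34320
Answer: D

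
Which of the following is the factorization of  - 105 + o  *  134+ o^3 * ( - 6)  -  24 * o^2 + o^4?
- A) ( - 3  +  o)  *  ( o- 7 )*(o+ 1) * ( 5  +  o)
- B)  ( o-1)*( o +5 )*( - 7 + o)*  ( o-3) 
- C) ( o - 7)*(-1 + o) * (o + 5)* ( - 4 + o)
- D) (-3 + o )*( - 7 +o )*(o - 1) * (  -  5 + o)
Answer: B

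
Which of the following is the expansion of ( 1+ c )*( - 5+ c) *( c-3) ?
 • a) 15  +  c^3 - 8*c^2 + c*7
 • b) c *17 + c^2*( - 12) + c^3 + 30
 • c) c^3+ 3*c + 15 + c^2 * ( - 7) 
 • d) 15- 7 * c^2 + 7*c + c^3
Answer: d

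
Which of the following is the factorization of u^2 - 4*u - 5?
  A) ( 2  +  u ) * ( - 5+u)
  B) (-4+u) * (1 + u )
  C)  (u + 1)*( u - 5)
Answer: C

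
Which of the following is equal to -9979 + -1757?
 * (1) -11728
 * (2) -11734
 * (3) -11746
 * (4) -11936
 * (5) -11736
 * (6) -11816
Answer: 5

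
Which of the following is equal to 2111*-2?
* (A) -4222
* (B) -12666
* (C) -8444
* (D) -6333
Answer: A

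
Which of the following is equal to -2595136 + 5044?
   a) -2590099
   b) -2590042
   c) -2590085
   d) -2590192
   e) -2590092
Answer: e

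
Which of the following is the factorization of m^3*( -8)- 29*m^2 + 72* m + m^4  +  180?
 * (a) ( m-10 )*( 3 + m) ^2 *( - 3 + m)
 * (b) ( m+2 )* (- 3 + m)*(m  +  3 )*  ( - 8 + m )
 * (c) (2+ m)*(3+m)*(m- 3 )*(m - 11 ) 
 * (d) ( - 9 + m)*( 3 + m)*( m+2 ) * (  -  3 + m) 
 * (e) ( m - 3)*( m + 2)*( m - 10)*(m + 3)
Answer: e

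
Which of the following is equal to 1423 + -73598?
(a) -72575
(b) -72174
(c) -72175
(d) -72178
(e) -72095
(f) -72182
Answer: c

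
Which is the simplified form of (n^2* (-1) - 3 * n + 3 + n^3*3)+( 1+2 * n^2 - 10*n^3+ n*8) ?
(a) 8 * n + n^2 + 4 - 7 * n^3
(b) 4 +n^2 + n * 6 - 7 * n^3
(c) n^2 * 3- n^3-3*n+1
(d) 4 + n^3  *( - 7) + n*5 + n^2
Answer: d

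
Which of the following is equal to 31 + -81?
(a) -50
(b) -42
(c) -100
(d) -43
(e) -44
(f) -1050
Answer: a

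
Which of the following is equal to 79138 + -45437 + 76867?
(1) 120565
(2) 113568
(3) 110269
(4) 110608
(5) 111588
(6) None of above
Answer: 6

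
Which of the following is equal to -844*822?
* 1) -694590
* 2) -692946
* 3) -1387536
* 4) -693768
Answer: 4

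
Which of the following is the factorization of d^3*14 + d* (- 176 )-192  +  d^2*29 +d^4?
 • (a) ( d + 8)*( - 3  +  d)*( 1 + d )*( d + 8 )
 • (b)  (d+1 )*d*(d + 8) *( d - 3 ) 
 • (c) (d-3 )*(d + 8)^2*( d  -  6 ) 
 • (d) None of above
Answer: a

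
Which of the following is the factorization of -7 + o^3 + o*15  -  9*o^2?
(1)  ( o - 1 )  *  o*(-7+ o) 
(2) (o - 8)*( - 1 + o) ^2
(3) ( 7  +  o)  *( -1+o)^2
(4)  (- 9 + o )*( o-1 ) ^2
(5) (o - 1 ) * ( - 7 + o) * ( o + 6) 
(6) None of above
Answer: 6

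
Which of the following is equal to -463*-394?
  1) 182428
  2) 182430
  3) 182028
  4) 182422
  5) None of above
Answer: 4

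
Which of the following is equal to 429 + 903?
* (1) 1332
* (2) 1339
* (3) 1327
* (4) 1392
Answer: 1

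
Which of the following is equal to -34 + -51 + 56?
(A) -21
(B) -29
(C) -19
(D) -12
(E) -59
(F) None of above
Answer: B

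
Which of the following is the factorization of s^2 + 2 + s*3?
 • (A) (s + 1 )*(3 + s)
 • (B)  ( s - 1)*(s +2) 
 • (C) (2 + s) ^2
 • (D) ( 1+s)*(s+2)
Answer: D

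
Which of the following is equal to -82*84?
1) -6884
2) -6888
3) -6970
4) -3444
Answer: 2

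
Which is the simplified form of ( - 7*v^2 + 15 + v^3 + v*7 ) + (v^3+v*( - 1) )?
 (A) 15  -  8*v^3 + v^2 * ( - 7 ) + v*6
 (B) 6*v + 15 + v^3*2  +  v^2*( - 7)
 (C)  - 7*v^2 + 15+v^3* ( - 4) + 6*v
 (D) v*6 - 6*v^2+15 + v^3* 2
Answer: B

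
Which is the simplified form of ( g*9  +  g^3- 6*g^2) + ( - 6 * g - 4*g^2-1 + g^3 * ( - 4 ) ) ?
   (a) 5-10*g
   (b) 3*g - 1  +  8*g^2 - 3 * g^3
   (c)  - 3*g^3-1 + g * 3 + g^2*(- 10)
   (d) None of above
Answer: c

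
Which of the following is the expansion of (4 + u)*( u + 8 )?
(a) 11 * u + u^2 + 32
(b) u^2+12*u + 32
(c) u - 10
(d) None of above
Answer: b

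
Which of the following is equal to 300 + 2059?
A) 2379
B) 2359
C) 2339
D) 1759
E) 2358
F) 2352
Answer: B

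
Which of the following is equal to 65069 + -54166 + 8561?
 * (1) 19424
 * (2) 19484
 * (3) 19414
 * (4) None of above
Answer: 4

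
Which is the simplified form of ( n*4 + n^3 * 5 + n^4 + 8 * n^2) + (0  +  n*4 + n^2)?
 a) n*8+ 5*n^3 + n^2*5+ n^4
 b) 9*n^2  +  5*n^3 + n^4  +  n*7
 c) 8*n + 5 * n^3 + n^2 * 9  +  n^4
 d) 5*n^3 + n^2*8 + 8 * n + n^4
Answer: c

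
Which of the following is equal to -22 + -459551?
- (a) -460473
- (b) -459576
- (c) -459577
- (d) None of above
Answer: d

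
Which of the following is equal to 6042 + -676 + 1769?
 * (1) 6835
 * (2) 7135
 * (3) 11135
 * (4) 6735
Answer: 2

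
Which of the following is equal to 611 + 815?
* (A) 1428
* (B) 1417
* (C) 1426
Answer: C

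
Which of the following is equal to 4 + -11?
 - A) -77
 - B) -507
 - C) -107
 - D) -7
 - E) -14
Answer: D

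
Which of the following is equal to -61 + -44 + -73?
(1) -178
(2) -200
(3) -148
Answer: 1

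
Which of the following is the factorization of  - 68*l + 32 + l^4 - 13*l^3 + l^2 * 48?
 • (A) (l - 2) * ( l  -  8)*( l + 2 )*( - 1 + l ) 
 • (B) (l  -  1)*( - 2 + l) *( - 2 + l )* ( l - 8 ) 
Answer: B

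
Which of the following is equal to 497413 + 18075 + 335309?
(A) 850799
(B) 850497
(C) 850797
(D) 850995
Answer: C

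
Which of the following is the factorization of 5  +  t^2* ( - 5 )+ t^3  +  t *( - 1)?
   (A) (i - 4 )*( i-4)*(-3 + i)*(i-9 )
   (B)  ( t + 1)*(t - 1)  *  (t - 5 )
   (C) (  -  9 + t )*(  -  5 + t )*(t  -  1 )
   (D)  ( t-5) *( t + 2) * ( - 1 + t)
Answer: B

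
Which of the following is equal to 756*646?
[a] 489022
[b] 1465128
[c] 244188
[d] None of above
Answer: d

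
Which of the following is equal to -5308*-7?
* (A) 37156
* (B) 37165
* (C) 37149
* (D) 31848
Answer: A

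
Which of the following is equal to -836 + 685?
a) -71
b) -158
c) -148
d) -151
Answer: d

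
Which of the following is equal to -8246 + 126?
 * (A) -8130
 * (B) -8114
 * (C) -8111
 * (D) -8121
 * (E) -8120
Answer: E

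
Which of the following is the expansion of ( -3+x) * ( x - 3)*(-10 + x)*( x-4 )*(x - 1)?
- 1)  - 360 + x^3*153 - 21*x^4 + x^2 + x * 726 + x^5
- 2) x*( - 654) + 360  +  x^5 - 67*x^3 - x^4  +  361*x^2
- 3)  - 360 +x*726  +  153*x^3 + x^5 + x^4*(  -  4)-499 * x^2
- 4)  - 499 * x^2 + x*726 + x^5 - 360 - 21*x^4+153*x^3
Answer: 4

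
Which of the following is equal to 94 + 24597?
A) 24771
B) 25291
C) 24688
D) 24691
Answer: D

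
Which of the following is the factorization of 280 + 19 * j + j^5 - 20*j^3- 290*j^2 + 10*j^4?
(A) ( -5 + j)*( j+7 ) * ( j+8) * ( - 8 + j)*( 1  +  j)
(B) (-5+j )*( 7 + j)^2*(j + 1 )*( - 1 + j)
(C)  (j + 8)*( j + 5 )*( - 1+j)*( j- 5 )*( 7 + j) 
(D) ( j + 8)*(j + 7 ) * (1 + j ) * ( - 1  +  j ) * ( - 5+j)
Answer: D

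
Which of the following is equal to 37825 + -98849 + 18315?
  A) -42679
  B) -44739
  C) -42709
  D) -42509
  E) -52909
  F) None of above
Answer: C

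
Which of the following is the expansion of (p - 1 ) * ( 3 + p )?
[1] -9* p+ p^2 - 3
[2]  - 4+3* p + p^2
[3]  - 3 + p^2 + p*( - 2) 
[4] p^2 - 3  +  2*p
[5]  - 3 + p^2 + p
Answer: 4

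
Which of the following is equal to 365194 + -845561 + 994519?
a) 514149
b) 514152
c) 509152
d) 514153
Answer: b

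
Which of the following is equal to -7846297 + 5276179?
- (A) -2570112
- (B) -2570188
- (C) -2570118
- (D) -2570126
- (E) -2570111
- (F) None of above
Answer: C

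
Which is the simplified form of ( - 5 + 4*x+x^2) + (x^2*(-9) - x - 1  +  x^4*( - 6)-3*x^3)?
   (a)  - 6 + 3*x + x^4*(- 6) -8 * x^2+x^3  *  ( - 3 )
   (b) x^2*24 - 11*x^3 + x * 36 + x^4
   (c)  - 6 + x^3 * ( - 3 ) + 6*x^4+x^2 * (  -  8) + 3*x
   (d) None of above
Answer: a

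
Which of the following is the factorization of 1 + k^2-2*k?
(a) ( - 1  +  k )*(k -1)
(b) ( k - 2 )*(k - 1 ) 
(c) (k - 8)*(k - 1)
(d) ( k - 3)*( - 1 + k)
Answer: a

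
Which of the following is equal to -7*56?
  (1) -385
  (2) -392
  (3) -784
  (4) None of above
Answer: 2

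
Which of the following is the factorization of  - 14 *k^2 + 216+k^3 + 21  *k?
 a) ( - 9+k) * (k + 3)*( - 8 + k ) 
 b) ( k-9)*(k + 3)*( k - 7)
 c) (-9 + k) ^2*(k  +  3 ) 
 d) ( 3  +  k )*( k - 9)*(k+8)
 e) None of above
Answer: a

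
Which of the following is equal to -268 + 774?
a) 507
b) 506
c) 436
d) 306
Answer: b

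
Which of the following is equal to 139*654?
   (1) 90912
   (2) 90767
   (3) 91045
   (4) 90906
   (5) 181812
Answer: 4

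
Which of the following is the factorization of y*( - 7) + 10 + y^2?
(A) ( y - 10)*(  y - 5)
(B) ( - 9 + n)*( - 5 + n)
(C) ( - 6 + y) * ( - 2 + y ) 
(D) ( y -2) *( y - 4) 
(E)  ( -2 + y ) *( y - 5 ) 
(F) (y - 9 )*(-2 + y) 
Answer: E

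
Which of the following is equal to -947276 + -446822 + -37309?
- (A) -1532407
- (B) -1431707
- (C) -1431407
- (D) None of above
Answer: C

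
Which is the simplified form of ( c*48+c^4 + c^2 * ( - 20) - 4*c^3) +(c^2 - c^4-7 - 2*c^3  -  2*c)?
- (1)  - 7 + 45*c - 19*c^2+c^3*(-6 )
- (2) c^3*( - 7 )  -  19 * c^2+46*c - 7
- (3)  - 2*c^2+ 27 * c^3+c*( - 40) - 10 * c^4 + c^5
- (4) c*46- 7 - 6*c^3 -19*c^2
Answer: 4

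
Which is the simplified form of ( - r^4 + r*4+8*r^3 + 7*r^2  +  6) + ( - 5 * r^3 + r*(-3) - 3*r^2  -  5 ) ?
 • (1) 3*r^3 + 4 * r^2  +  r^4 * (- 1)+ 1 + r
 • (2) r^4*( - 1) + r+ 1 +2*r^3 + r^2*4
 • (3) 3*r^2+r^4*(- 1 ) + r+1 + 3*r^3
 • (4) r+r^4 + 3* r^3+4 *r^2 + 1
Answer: 1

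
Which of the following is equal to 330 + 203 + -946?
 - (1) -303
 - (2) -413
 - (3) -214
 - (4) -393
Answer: 2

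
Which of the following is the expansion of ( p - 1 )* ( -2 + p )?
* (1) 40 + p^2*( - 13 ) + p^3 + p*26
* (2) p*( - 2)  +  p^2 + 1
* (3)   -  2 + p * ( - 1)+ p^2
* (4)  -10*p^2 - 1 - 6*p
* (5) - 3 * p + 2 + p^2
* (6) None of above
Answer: 5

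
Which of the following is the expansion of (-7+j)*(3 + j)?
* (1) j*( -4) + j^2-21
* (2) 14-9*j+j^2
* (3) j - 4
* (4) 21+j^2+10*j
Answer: 1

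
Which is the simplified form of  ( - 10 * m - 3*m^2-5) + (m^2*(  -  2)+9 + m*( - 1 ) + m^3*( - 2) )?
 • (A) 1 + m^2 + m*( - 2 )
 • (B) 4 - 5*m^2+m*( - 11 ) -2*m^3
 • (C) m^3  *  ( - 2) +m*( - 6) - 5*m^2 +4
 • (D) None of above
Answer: B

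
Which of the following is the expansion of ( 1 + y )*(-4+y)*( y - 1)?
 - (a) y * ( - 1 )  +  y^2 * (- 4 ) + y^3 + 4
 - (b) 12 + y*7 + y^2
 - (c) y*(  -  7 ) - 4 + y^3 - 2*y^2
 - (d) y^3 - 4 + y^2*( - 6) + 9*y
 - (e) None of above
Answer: a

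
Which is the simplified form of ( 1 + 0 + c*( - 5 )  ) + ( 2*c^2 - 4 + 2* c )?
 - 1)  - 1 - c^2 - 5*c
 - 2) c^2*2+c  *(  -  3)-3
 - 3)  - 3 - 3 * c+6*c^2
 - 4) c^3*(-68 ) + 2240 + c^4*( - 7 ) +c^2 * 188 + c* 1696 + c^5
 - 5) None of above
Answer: 2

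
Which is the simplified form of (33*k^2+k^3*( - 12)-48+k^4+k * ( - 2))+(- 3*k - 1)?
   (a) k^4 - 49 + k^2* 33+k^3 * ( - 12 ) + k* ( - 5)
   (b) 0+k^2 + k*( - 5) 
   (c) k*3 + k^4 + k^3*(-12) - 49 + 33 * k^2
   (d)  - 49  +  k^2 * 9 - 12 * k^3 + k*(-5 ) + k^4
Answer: a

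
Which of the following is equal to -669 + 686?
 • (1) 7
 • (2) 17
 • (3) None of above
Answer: 2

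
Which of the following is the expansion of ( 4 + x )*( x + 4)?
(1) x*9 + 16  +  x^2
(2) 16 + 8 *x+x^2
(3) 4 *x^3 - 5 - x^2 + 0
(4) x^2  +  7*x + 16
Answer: 2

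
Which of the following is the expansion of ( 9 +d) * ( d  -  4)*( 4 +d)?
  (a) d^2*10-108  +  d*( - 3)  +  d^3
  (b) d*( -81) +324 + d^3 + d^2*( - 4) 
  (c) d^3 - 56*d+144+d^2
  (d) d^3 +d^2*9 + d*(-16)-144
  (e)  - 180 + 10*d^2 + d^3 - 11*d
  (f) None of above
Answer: d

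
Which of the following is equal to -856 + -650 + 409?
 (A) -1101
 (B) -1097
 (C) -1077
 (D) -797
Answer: B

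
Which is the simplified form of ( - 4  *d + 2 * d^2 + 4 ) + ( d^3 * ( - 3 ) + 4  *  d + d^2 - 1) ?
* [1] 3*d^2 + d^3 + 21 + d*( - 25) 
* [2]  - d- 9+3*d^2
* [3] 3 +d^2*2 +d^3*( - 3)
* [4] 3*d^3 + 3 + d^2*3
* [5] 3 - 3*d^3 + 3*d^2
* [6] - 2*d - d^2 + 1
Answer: 5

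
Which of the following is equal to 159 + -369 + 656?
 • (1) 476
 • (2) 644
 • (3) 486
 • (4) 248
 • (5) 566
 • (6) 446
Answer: 6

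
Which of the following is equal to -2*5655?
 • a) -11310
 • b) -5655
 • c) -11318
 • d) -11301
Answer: a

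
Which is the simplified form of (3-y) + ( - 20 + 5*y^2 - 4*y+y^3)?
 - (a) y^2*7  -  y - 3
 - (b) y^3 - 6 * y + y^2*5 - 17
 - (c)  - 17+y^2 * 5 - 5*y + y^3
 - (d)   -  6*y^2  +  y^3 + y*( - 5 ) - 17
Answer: c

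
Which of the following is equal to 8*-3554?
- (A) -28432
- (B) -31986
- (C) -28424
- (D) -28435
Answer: A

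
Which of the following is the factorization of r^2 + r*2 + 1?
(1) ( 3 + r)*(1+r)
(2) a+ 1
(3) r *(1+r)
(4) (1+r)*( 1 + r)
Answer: 4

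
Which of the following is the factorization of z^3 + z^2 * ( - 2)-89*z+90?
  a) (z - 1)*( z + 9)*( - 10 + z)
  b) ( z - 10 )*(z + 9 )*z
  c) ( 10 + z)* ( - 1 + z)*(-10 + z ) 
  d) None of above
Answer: a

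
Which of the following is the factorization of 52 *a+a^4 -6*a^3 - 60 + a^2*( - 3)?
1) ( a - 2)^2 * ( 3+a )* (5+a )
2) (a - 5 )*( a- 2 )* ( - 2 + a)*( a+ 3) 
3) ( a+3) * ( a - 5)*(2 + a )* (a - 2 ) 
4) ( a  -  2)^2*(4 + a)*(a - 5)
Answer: 2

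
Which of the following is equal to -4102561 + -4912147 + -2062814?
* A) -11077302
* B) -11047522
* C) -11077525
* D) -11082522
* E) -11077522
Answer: E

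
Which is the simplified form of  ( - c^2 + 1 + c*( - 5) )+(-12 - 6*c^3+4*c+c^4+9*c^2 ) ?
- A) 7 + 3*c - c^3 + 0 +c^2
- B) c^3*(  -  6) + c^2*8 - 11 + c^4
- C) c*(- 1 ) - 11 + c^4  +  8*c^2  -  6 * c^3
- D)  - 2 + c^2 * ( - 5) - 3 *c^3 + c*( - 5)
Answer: C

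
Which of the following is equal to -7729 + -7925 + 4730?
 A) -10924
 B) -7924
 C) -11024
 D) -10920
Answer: A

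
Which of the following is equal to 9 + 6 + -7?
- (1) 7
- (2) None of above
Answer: 2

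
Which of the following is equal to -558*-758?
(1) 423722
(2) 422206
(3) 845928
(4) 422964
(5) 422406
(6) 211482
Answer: 4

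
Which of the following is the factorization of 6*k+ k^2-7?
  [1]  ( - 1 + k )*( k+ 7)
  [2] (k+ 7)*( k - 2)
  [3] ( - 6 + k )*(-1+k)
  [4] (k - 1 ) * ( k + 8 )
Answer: 1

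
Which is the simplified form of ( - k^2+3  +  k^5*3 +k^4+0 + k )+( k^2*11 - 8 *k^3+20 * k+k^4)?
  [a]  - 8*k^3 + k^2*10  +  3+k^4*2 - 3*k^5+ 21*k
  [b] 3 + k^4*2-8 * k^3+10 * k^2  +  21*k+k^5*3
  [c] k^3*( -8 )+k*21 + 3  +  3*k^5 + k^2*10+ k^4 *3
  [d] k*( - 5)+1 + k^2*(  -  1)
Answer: b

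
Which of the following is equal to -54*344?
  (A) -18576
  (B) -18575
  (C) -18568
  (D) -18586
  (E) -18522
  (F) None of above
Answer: A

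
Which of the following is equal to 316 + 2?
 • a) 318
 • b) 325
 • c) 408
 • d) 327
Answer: a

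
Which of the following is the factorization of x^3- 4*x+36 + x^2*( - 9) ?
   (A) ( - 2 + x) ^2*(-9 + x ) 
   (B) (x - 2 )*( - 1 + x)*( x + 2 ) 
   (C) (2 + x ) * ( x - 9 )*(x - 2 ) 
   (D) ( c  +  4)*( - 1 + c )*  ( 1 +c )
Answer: C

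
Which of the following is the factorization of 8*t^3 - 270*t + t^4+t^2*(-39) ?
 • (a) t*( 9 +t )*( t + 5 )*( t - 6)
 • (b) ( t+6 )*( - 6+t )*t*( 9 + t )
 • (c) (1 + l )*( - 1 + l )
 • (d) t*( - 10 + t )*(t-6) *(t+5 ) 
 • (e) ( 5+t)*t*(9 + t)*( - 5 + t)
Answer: a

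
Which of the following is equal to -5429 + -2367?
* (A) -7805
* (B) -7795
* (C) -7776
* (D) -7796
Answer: D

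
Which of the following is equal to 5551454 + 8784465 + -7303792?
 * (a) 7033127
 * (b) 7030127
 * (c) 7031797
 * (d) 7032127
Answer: d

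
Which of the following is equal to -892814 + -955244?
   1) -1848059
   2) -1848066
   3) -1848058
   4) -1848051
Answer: 3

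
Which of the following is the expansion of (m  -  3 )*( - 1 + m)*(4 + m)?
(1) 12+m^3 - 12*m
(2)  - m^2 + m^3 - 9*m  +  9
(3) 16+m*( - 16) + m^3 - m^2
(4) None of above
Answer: 4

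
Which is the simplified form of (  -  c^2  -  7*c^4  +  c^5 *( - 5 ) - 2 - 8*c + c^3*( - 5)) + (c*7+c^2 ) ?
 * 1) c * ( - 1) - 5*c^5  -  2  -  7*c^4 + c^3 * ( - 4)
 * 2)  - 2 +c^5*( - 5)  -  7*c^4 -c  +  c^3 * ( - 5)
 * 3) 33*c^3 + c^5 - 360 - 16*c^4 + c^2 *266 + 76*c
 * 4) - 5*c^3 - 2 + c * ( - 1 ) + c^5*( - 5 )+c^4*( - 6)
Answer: 2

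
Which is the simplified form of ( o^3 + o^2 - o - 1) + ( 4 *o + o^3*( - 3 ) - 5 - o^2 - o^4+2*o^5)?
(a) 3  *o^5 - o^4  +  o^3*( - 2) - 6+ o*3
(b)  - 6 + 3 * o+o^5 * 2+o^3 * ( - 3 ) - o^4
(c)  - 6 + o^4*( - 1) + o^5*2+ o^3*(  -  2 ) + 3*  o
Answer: c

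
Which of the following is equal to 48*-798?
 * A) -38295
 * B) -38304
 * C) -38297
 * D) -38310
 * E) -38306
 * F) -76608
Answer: B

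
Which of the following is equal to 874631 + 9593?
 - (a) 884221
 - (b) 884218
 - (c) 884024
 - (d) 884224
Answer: d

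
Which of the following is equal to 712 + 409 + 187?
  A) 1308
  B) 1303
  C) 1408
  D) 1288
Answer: A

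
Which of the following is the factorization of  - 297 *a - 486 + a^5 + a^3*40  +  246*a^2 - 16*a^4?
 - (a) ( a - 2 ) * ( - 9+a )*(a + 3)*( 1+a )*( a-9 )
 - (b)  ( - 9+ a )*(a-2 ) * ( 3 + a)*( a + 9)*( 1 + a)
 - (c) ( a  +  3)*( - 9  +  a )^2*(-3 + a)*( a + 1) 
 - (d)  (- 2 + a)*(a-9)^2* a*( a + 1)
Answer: a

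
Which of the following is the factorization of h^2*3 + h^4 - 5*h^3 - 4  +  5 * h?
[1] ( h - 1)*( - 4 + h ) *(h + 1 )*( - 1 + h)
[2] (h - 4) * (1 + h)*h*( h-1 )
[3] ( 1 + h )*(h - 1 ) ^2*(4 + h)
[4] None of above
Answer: 1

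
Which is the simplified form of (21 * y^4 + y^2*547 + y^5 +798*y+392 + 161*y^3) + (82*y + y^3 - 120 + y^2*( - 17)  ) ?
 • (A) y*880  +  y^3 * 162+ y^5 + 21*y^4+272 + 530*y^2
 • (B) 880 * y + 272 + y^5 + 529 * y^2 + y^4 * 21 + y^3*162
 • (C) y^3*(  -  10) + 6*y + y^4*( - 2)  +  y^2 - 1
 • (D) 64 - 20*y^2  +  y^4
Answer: A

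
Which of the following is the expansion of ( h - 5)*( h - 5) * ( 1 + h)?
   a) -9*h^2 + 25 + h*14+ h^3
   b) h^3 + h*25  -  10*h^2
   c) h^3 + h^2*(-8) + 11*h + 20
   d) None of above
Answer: d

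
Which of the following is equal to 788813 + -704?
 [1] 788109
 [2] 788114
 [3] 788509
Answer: 1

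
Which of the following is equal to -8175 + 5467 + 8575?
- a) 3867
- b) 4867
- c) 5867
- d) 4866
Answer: c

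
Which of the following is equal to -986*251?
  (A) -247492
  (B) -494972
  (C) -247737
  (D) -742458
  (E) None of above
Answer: E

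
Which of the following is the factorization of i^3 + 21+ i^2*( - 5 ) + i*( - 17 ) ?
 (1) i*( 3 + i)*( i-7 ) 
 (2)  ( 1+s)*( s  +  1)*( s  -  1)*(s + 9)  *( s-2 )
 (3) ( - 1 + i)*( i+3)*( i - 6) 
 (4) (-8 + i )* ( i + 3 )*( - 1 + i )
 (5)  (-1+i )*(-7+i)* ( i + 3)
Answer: 5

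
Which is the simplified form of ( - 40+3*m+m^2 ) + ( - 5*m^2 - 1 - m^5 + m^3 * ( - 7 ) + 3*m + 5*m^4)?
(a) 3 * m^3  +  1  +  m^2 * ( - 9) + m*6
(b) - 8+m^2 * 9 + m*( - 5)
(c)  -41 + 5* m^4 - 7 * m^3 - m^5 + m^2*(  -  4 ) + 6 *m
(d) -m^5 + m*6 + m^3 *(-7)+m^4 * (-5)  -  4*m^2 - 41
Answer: c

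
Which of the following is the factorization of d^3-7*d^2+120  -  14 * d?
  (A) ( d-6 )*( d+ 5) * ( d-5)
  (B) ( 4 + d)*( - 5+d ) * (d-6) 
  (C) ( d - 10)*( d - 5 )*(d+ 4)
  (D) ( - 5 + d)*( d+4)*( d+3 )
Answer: B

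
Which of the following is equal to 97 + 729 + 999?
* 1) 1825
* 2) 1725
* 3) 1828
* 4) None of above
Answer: 1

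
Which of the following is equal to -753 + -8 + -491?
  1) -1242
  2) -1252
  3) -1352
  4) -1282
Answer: 2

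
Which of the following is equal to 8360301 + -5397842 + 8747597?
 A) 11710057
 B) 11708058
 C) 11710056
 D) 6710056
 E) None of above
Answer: C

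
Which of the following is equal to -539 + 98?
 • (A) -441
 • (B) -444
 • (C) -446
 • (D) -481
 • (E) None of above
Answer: A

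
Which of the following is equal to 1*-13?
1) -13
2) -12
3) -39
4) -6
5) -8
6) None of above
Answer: 1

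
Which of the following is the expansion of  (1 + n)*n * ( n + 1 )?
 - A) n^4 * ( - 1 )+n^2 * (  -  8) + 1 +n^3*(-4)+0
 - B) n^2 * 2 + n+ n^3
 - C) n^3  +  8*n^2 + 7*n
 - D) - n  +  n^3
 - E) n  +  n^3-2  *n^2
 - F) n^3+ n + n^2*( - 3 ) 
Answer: B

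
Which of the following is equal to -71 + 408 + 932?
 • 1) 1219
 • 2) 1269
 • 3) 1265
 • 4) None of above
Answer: 2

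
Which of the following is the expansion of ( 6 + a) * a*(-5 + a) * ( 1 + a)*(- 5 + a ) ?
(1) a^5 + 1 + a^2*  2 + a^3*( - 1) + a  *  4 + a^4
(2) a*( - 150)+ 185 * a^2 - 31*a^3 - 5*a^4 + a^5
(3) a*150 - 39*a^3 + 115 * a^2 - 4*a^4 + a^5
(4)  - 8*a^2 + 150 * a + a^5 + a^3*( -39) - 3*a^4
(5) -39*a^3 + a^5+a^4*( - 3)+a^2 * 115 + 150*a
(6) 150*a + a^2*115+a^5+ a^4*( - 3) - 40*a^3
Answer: 5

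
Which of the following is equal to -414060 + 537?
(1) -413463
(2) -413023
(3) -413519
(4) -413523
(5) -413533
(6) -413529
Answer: 4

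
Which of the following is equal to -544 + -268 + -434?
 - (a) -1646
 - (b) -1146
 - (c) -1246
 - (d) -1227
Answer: c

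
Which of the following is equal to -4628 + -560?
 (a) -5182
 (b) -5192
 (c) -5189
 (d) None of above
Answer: d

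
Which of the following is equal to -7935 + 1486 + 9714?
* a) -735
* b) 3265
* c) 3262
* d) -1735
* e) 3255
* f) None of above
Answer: b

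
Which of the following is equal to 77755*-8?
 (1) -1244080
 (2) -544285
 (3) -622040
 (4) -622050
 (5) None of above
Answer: 3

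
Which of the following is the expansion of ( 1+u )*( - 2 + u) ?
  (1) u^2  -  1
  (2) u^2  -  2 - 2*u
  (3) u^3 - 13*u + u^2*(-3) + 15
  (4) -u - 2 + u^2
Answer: 4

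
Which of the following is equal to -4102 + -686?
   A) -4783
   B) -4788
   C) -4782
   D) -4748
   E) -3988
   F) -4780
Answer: B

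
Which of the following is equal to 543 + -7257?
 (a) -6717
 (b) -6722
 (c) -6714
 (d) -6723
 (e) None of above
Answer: c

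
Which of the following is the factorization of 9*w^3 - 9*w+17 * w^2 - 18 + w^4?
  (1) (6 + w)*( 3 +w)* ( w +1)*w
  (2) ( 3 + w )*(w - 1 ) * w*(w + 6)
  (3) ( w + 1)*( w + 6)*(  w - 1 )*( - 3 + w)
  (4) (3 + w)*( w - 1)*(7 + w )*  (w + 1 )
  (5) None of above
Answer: 5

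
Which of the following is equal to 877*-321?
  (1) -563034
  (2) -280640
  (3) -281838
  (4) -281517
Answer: 4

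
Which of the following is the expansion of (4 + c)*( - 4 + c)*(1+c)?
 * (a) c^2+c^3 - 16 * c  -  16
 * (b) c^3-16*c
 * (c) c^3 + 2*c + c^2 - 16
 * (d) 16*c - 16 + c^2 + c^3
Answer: a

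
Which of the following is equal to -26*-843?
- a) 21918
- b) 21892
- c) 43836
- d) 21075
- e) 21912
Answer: a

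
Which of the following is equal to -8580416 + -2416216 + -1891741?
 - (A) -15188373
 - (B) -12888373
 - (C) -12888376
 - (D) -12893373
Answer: B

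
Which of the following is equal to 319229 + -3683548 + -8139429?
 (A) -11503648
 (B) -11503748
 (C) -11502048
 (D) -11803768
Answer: B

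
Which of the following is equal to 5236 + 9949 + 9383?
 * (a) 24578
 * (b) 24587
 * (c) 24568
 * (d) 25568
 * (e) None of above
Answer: c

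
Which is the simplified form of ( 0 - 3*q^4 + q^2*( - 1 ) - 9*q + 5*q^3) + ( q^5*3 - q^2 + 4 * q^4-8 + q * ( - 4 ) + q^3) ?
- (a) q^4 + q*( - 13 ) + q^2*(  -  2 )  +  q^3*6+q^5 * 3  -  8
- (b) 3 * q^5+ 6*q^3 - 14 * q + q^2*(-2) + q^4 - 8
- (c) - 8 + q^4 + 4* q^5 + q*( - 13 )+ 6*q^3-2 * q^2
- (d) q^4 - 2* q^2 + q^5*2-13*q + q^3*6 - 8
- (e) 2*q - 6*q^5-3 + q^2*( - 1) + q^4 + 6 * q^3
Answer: a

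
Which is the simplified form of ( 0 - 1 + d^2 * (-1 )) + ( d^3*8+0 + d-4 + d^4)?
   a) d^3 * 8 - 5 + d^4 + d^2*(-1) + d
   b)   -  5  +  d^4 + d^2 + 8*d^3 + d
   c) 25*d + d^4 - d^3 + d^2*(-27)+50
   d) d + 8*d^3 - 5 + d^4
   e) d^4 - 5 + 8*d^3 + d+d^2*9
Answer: a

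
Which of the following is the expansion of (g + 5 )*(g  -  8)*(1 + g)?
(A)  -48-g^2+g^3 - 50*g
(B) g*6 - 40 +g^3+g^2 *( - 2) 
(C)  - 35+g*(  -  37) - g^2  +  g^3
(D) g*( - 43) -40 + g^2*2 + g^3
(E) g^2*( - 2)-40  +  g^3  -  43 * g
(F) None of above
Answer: E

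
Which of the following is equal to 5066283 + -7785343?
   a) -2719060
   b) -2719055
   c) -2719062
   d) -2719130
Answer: a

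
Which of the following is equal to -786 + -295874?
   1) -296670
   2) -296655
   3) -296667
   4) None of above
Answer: 4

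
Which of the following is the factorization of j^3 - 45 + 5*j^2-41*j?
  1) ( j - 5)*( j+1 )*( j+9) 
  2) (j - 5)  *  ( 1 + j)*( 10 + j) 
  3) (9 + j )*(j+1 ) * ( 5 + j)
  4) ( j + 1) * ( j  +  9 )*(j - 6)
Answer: 1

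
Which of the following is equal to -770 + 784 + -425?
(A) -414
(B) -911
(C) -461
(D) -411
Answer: D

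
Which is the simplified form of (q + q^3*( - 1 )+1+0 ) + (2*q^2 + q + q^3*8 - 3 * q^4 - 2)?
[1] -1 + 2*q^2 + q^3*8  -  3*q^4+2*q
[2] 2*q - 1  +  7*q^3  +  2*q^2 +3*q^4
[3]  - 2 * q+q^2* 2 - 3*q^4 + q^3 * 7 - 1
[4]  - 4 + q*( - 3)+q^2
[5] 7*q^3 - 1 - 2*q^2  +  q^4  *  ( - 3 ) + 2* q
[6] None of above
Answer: 6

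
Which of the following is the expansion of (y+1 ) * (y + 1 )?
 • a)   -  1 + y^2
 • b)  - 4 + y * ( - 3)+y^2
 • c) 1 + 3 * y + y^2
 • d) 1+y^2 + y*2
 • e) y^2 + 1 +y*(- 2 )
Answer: d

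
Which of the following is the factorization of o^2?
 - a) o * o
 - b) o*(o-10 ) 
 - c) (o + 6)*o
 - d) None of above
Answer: a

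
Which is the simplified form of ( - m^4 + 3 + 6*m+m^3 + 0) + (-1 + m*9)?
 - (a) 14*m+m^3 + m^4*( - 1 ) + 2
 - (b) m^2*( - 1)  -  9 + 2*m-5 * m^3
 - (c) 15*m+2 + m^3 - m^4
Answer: c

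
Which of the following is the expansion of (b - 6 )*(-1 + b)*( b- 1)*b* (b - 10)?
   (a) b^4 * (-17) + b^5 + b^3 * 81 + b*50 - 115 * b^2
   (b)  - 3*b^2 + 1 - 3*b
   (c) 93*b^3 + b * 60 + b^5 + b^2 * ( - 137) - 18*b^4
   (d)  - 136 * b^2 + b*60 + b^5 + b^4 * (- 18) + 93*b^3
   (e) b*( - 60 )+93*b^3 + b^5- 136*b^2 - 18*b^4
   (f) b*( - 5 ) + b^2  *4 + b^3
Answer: d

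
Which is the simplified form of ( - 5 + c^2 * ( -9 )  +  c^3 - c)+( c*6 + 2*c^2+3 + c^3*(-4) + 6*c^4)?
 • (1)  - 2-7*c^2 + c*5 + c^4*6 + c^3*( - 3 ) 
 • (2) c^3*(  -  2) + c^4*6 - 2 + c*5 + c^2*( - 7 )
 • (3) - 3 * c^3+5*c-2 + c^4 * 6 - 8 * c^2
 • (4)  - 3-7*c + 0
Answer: 1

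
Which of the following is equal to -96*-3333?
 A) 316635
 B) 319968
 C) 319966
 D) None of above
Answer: B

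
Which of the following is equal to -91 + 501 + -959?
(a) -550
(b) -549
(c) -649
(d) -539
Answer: b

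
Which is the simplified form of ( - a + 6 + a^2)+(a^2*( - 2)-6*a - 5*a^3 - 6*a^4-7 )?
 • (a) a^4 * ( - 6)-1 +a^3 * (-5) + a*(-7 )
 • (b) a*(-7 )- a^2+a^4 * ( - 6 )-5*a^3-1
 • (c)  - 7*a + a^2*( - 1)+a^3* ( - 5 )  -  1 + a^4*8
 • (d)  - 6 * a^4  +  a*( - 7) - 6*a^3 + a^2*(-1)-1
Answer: b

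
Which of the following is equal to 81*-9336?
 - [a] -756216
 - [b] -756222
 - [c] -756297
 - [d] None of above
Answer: a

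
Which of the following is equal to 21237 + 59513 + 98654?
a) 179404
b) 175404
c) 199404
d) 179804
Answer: a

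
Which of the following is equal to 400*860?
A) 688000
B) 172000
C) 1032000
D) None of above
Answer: D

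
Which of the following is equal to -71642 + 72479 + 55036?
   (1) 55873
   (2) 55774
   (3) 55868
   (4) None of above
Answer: 1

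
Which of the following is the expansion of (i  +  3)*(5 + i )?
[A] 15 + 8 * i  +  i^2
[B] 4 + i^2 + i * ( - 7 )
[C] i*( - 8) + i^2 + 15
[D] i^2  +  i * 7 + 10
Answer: A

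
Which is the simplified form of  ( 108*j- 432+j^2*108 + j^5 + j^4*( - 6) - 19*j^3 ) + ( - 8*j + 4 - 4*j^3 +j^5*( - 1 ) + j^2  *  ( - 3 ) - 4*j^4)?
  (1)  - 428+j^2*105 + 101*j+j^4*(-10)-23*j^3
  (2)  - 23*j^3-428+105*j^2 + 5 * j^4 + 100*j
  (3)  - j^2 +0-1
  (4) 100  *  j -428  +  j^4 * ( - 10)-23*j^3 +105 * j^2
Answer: 4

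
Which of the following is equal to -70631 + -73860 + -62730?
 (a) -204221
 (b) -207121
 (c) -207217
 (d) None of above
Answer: d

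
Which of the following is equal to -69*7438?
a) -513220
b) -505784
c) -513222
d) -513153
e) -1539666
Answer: c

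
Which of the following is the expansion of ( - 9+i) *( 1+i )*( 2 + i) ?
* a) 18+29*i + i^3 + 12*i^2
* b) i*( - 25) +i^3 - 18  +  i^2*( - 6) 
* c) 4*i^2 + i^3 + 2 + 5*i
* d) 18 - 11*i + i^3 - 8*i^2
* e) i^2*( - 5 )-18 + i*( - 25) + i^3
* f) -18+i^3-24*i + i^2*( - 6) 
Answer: b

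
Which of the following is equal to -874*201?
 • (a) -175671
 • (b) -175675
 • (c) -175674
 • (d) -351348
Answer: c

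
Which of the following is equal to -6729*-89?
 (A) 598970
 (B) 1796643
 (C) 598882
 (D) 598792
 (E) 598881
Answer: E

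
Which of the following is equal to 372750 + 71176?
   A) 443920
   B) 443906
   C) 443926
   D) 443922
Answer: C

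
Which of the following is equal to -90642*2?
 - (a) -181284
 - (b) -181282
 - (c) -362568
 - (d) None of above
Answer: a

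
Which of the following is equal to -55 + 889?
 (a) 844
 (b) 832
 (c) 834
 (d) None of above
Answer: c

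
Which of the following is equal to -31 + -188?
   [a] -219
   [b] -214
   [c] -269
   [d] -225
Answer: a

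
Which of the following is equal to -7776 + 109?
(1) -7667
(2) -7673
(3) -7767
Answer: 1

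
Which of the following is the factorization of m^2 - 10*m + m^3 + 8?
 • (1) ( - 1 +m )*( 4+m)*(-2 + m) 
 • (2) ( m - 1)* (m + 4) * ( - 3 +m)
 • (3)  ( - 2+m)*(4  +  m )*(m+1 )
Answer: 1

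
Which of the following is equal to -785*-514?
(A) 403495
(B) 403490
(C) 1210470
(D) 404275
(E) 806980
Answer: B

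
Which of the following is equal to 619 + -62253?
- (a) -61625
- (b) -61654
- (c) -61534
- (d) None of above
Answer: d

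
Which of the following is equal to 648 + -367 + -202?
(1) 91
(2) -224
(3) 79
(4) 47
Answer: 3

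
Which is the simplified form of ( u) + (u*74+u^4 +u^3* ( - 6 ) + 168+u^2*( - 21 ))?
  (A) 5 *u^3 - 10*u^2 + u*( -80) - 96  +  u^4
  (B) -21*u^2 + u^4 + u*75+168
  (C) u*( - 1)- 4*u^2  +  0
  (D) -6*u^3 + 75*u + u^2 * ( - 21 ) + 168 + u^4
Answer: D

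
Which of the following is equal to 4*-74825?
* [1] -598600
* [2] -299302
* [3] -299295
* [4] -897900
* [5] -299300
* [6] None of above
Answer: 5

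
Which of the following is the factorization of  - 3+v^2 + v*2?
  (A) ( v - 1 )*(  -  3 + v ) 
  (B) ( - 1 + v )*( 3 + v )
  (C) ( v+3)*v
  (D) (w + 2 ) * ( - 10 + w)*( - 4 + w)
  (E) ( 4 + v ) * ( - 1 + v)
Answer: B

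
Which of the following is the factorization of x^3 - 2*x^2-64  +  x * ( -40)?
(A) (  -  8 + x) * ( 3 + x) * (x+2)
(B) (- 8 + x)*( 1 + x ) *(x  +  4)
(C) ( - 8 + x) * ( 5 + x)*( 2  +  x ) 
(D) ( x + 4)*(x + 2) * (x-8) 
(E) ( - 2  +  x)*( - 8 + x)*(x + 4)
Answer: D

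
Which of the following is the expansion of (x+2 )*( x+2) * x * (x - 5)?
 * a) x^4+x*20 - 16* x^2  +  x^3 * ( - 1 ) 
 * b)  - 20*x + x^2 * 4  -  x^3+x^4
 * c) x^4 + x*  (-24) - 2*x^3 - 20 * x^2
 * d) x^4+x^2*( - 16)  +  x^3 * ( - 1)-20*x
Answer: d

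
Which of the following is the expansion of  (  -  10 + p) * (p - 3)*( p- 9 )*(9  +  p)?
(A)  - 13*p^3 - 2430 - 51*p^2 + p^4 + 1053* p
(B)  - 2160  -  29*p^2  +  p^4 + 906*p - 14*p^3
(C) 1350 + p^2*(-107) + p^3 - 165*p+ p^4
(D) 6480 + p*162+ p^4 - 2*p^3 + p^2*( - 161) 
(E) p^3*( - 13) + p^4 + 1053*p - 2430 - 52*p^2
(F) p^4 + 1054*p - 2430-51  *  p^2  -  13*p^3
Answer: A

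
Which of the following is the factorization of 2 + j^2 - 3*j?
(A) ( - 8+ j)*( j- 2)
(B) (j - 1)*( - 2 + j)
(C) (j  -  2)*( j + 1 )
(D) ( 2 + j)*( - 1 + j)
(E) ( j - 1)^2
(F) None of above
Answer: B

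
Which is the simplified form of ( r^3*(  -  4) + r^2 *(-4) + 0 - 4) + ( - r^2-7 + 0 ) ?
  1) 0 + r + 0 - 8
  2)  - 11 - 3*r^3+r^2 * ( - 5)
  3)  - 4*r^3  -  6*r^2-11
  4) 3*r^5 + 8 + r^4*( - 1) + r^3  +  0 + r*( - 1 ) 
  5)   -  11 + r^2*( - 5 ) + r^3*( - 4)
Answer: 5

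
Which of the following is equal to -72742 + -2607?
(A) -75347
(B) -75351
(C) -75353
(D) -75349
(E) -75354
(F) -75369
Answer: D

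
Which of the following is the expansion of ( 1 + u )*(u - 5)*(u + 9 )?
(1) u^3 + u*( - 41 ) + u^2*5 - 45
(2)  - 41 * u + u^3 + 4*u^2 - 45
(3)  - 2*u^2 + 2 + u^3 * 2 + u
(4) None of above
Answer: 1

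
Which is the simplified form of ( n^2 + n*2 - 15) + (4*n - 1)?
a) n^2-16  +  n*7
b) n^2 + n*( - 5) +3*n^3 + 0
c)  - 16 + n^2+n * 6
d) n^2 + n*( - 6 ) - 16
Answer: c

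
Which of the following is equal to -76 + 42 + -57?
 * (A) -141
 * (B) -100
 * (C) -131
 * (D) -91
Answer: D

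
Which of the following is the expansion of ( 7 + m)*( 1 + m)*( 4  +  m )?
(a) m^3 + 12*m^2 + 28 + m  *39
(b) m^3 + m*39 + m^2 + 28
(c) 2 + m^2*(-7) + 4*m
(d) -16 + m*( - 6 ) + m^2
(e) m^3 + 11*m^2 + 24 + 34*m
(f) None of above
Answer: a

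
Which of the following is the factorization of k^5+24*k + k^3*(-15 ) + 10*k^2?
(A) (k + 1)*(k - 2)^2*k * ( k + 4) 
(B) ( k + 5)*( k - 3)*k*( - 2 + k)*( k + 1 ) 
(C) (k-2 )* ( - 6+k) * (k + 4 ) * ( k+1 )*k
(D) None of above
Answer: D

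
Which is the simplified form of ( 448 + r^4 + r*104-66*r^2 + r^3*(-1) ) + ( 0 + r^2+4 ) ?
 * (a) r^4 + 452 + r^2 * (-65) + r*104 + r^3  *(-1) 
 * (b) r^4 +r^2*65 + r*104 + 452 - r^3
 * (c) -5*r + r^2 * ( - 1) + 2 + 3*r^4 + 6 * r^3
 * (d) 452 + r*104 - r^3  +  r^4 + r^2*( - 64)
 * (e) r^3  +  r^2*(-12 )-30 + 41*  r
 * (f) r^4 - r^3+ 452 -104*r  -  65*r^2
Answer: a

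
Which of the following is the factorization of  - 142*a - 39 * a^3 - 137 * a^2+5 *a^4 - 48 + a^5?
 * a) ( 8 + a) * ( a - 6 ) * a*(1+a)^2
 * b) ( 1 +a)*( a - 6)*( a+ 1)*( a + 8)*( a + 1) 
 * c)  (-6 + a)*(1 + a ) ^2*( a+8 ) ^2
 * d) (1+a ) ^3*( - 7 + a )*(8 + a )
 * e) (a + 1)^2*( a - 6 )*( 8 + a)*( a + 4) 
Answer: b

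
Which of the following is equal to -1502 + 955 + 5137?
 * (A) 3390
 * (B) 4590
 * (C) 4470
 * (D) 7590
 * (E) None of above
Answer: B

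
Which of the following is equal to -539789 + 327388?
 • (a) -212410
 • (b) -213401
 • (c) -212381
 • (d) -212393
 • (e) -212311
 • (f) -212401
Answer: f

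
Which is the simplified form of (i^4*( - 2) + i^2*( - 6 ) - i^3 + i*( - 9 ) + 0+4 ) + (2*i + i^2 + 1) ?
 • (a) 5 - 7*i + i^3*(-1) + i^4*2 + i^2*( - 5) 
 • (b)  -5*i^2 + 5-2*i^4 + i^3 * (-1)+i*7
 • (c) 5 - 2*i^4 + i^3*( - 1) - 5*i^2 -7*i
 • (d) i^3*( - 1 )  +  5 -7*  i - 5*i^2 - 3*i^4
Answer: c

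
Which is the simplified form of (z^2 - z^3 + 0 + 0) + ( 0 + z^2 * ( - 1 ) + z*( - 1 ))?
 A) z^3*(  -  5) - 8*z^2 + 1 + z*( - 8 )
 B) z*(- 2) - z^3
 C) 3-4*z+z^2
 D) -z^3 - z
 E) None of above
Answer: D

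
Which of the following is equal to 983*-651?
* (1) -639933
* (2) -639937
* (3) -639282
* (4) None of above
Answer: 1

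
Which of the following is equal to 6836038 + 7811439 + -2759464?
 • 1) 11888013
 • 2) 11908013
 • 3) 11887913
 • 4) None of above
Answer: 1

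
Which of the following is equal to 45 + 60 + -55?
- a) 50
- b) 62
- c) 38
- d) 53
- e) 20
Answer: a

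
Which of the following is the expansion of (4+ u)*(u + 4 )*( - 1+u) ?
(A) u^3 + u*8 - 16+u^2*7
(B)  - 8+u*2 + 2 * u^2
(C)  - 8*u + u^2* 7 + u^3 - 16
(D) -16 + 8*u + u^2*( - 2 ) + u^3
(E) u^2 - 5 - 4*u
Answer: A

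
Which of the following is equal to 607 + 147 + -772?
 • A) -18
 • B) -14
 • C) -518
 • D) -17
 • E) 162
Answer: A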